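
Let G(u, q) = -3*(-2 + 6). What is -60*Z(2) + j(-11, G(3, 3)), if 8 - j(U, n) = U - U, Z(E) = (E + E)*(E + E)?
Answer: -952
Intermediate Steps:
Z(E) = 4*E² (Z(E) = (2*E)*(2*E) = 4*E²)
G(u, q) = -12 (G(u, q) = -3*4 = -12)
j(U, n) = 8 (j(U, n) = 8 - (U - U) = 8 - 1*0 = 8 + 0 = 8)
-60*Z(2) + j(-11, G(3, 3)) = -240*2² + 8 = -240*4 + 8 = -60*16 + 8 = -960 + 8 = -952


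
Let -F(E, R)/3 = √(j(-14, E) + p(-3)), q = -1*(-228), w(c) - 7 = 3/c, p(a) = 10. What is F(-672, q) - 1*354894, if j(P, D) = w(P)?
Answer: -354894 - 3*√3290/14 ≈ -3.5491e+5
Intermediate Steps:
w(c) = 7 + 3/c
q = 228
j(P, D) = 7 + 3/P
F(E, R) = -3*√3290/14 (F(E, R) = -3*√((7 + 3/(-14)) + 10) = -3*√((7 + 3*(-1/14)) + 10) = -3*√((7 - 3/14) + 10) = -3*√(95/14 + 10) = -3*√3290/14)
F(-672, q) - 1*354894 = -3*√3290/14 - 1*354894 = -3*√3290/14 - 354894 = -354894 - 3*√3290/14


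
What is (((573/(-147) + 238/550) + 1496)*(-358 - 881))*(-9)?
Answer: 32038266258/1925 ≈ 1.6643e+7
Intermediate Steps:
(((573/(-147) + 238/550) + 1496)*(-358 - 881))*(-9) = (((573*(-1/147) + 238*(1/550)) + 1496)*(-1239))*(-9) = (((-191/49 + 119/275) + 1496)*(-1239))*(-9) = ((-46694/13475 + 1496)*(-1239))*(-9) = ((20111906/13475)*(-1239))*(-9) = -3559807362/1925*(-9) = 32038266258/1925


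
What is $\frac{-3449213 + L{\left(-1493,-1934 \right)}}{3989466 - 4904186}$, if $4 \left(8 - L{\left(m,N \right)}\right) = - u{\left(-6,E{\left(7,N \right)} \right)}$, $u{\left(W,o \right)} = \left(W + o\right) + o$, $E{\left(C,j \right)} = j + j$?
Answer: $\frac{6902281}{1829440} \approx 3.7729$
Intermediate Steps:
$E{\left(C,j \right)} = 2 j$
$u{\left(W,o \right)} = W + 2 o$
$L{\left(m,N \right)} = \frac{13}{2} + N$ ($L{\left(m,N \right)} = 8 - \frac{\left(-1\right) \left(-6 + 2 \cdot 2 N\right)}{4} = 8 - \frac{\left(-1\right) \left(-6 + 4 N\right)}{4} = 8 - \frac{6 - 4 N}{4} = 8 + \left(- \frac{3}{2} + N\right) = \frac{13}{2} + N$)
$\frac{-3449213 + L{\left(-1493,-1934 \right)}}{3989466 - 4904186} = \frac{-3449213 + \left(\frac{13}{2} - 1934\right)}{3989466 - 4904186} = \frac{-3449213 - \frac{3855}{2}}{-914720} = \left(- \frac{6902281}{2}\right) \left(- \frac{1}{914720}\right) = \frac{6902281}{1829440}$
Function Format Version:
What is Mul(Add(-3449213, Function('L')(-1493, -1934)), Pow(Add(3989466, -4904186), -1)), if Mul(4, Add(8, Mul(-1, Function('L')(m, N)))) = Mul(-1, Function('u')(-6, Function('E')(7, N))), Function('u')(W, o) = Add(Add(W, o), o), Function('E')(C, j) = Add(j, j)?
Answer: Rational(6902281, 1829440) ≈ 3.7729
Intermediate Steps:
Function('E')(C, j) = Mul(2, j)
Function('u')(W, o) = Add(W, Mul(2, o))
Function('L')(m, N) = Add(Rational(13, 2), N) (Function('L')(m, N) = Add(8, Mul(Rational(-1, 4), Mul(-1, Add(-6, Mul(2, Mul(2, N)))))) = Add(8, Mul(Rational(-1, 4), Mul(-1, Add(-6, Mul(4, N))))) = Add(8, Mul(Rational(-1, 4), Add(6, Mul(-4, N)))) = Add(8, Add(Rational(-3, 2), N)) = Add(Rational(13, 2), N))
Mul(Add(-3449213, Function('L')(-1493, -1934)), Pow(Add(3989466, -4904186), -1)) = Mul(Add(-3449213, Add(Rational(13, 2), -1934)), Pow(Add(3989466, -4904186), -1)) = Mul(Add(-3449213, Rational(-3855, 2)), Pow(-914720, -1)) = Mul(Rational(-6902281, 2), Rational(-1, 914720)) = Rational(6902281, 1829440)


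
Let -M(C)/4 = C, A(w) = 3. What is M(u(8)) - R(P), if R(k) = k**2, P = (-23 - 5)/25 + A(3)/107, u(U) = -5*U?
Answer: 1136367759/7155625 ≈ 158.81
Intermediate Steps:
M(C) = -4*C
P = -2921/2675 (P = (-23 - 5)/25 + 3/107 = -28*1/25 + 3*(1/107) = -28/25 + 3/107 = -2921/2675 ≈ -1.0920)
M(u(8)) - R(P) = -(-20)*8 - (-2921/2675)**2 = -4*(-40) - 1*8532241/7155625 = 160 - 8532241/7155625 = 1136367759/7155625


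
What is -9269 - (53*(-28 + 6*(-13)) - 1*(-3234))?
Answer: -6885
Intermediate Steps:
-9269 - (53*(-28 + 6*(-13)) - 1*(-3234)) = -9269 - (53*(-28 - 78) + 3234) = -9269 - (53*(-106) + 3234) = -9269 - (-5618 + 3234) = -9269 - 1*(-2384) = -9269 + 2384 = -6885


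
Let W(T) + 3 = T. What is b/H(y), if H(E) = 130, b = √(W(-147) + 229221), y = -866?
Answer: √229071/130 ≈ 3.6816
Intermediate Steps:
W(T) = -3 + T
b = √229071 (b = √((-3 - 147) + 229221) = √(-150 + 229221) = √229071 ≈ 478.61)
b/H(y) = √229071/130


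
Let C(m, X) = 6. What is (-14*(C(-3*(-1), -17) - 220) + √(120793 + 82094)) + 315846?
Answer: 318842 + 3*√22543 ≈ 3.1929e+5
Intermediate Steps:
(-14*(C(-3*(-1), -17) - 220) + √(120793 + 82094)) + 315846 = (-14*(6 - 220) + √(120793 + 82094)) + 315846 = (-14*(-214) + √202887) + 315846 = (2996 + 3*√22543) + 315846 = 318842 + 3*√22543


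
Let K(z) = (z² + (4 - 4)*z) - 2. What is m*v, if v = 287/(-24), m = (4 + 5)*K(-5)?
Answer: -19803/8 ≈ -2475.4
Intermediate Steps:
K(z) = -2 + z² (K(z) = (z² + 0*z) - 2 = (z² + 0) - 2 = z² - 2 = -2 + z²)
m = 207 (m = (4 + 5)*(-2 + (-5)²) = 9*(-2 + 25) = 9*23 = 207)
v = -287/24 (v = 287*(-1/24) = -287/24 ≈ -11.958)
m*v = 207*(-287/24) = -19803/8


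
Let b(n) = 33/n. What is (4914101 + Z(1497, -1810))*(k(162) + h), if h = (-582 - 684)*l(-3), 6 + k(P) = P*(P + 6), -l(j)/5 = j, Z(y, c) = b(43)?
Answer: 1736938410720/43 ≈ 4.0394e+10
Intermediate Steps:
Z(y, c) = 33/43
l(j) = -5*j
k(P) = -6 + P*(6 + P) (k(P) = -6 + P*(P + 6) = -6 + P*(6 + P))
h = -18990 (h = (-582 - 684)*(-5*(-3)) = -1266*15 = -18990)
(4914101 + Z(1497, -1810))*(k(162) + h) = (4914101 + 33/43)*((-6 + 162**2 + 6*162) - 18990) = 211306376*((-6 + 26244 + 972) - 18990)/43 = 211306376*(27210 - 18990)/43 = (211306376/43)*8220 = 1736938410720/43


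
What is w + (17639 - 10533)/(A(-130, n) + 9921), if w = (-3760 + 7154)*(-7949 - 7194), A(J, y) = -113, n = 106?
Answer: -252042753615/4904 ≈ -5.1395e+7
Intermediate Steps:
w = -51395342 (w = 3394*(-15143) = -51395342)
w + (17639 - 10533)/(A(-130, n) + 9921) = -51395342 + (17639 - 10533)/(-113 + 9921) = -51395342 + 7106/9808 = -51395342 + 7106*(1/9808) = -51395342 + 3553/4904 = -252042753615/4904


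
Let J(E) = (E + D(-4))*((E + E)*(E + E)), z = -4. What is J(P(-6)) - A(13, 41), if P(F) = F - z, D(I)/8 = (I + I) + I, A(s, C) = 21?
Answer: -1589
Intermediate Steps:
D(I) = 24*I (D(I) = 8*((I + I) + I) = 8*(2*I + I) = 8*(3*I) = 24*I)
P(F) = 4 + F (P(F) = F - 1*(-4) = F + 4 = 4 + F)
J(E) = 4*E²*(-96 + E) (J(E) = (E + 24*(-4))*((E + E)*(E + E)) = (E - 96)*((2*E)*(2*E)) = (-96 + E)*(4*E²) = 4*E²*(-96 + E))
J(P(-6)) - A(13, 41) = 4*(4 - 6)²*(-96 + (4 - 6)) - 1*21 = 4*(-2)²*(-96 - 2) - 21 = 4*4*(-98) - 21 = -1568 - 21 = -1589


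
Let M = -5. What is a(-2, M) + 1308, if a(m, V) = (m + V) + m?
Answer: 1299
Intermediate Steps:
a(m, V) = V + 2*m (a(m, V) = (V + m) + m = V + 2*m)
a(-2, M) + 1308 = (-5 + 2*(-2)) + 1308 = (-5 - 4) + 1308 = -9 + 1308 = 1299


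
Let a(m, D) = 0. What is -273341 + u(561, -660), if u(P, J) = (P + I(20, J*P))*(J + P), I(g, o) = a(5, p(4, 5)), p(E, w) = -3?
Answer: -328880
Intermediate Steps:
I(g, o) = 0
u(P, J) = P*(J + P) (u(P, J) = (P + 0)*(J + P) = P*(J + P))
-273341 + u(561, -660) = -273341 + 561*(-660 + 561) = -273341 + 561*(-99) = -273341 - 55539 = -328880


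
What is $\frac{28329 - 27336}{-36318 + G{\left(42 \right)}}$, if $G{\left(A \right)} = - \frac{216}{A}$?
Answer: $- \frac{2317}{84754} \approx -0.027338$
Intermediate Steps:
$\frac{28329 - 27336}{-36318 + G{\left(42 \right)}} = \frac{28329 - 27336}{-36318 - \frac{216}{42}} = \frac{993}{-36318 - \frac{36}{7}} = \frac{993}{- \frac{254262}{7}} = 993 \left(- \frac{7}{254262}\right) = - \frac{2317}{84754}$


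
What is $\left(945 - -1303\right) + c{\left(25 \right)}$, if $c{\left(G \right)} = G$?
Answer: $2273$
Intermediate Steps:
$\left(945 - -1303\right) + c{\left(25 \right)} = \left(945 - -1303\right) + 25 = \left(945 + \left(-173 + 1476\right)\right) + 25 = \left(945 + 1303\right) + 25 = 2248 + 25 = 2273$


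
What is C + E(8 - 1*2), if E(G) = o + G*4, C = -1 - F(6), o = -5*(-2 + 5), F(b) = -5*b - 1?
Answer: 39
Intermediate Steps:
F(b) = -1 - 5*b
o = -15 (o = -5*3 = -15)
C = 30 (C = -1 - (-1 - 5*6) = -1 - (-1 - 30) = -1 - 1*(-31) = -1 + 31 = 30)
E(G) = -15 + 4*G (E(G) = -15 + G*4 = -15 + 4*G)
C + E(8 - 1*2) = 30 + (-15 + 4*(8 - 1*2)) = 30 + (-15 + 4*(8 - 2)) = 30 + (-15 + 4*6) = 30 + (-15 + 24) = 30 + 9 = 39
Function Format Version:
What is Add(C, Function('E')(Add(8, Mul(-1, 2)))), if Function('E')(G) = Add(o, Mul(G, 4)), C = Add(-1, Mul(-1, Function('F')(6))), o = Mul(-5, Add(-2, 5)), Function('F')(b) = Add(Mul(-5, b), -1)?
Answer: 39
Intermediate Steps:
Function('F')(b) = Add(-1, Mul(-5, b))
o = -15 (o = Mul(-5, 3) = -15)
C = 30 (C = Add(-1, Mul(-1, Add(-1, Mul(-5, 6)))) = Add(-1, Mul(-1, Add(-1, -30))) = Add(-1, Mul(-1, -31)) = Add(-1, 31) = 30)
Function('E')(G) = Add(-15, Mul(4, G)) (Function('E')(G) = Add(-15, Mul(G, 4)) = Add(-15, Mul(4, G)))
Add(C, Function('E')(Add(8, Mul(-1, 2)))) = Add(30, Add(-15, Mul(4, Add(8, Mul(-1, 2))))) = Add(30, Add(-15, Mul(4, Add(8, -2)))) = Add(30, Add(-15, Mul(4, 6))) = Add(30, Add(-15, 24)) = Add(30, 9) = 39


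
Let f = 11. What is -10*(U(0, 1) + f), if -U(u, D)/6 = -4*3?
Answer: -830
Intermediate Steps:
U(u, D) = 72 (U(u, D) = -(-24)*3 = -6*(-12) = 72)
-10*(U(0, 1) + f) = -10*(72 + 11) = -10*83 = -830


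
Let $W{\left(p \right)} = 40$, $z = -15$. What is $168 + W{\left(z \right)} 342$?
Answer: $13848$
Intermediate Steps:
$168 + W{\left(z \right)} 342 = 168 + 40 \cdot 342 = 168 + 13680 = 13848$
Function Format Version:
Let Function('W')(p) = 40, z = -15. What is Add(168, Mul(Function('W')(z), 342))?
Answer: 13848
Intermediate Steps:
Add(168, Mul(Function('W')(z), 342)) = Add(168, Mul(40, 342)) = Add(168, 13680) = 13848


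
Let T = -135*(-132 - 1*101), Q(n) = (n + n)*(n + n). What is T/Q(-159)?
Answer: 3495/11236 ≈ 0.31105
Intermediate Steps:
Q(n) = 4*n² (Q(n) = (2*n)*(2*n) = 4*n²)
T = 31455 (T = -135*(-132 - 101) = -135*(-233) = 31455)
T/Q(-159) = 31455/((4*(-159)²)) = 31455/((4*25281)) = 31455/101124 = 31455*(1/101124) = 3495/11236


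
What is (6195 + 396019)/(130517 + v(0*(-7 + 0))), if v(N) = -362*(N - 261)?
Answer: 402214/224999 ≈ 1.7876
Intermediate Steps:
v(N) = 94482 - 362*N (v(N) = -362*(-261 + N) = 94482 - 362*N)
(6195 + 396019)/(130517 + v(0*(-7 + 0))) = (6195 + 396019)/(130517 + (94482 - 0*(-7 + 0))) = 402214/(130517 + (94482 - 0*(-7))) = 402214/(130517 + (94482 - 362*0)) = 402214/(130517 + (94482 + 0)) = 402214/(130517 + 94482) = 402214/224999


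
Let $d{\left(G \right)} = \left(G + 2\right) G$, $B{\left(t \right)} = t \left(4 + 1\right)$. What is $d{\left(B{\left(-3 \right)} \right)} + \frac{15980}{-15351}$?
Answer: $\frac{175145}{903} \approx 193.96$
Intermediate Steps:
$B{\left(t \right)} = 5 t$ ($B{\left(t \right)} = t 5 = 5 t$)
$d{\left(G \right)} = G \left(2 + G\right)$ ($d{\left(G \right)} = \left(2 + G\right) G = G \left(2 + G\right)$)
$d{\left(B{\left(-3 \right)} \right)} + \frac{15980}{-15351} = 5 \left(-3\right) \left(2 + 5 \left(-3\right)\right) + \frac{15980}{-15351} = - 15 \left(2 - 15\right) + 15980 \left(- \frac{1}{15351}\right) = \left(-15\right) \left(-13\right) - \frac{940}{903} = 195 - \frac{940}{903} = \frac{175145}{903}$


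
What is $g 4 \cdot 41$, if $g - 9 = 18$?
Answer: $4428$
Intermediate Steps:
$g = 27$ ($g = 9 + 18 = 27$)
$g 4 \cdot 41 = 27 \cdot 4 \cdot 41 = 108 \cdot 41 = 4428$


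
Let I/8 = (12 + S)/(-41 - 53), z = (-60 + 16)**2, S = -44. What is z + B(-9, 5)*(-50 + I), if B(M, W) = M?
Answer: 110990/47 ≈ 2361.5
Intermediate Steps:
z = 1936 (z = (-44)**2 = 1936)
I = 128/47 (I = 8*((12 - 44)/(-41 - 53)) = 8*(-32/(-94)) = 8*(-32*(-1/94)) = 8*(16/47) = 128/47 ≈ 2.7234)
z + B(-9, 5)*(-50 + I) = 1936 - 9*(-50 + 128/47) = 1936 - 9*(-2222/47) = 1936 + 19998/47 = 110990/47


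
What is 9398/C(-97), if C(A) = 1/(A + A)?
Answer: -1823212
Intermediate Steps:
C(A) = 1/(2*A)
9398/C(-97) = 9398/(((1/2)/(-97))) = 9398/(((1/2)*(-1/97))) = 9398/(-1/194) = 9398*(-194) = -1823212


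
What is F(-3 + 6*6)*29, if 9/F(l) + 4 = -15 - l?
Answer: -261/52 ≈ -5.0192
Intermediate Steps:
F(l) = 9/(-19 - l) (F(l) = 9/(-4 + (-15 - l)) = 9/(-19 - l))
F(-3 + 6*6)*29 = -9/(19 + (-3 + 6*6))*29 = -9/(19 + (-3 + 36))*29 = -9/(19 + 33)*29 = -9/52*29 = -261/52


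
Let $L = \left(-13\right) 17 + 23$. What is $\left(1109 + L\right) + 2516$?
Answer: $3427$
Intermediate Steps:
$L = -198$ ($L = -221 + 23 = -198$)
$\left(1109 + L\right) + 2516 = \left(1109 - 198\right) + 2516 = 911 + 2516 = 3427$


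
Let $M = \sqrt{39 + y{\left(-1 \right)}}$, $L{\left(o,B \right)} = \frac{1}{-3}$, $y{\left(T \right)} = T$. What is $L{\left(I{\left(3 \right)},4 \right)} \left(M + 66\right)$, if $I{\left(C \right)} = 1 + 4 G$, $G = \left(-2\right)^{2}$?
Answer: $-22 - \frac{\sqrt{38}}{3} \approx -24.055$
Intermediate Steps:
$G = 4$
$I{\left(C \right)} = 17$ ($I{\left(C \right)} = 1 + 4 \cdot 4 = 1 + 16 = 17$)
$L{\left(o,B \right)} = - \frac{1}{3}$
$M = \sqrt{38}$ ($M = \sqrt{39 - 1} = \sqrt{38} \approx 6.1644$)
$L{\left(I{\left(3 \right)},4 \right)} \left(M + 66\right) = - \frac{\sqrt{38} + 66}{3} = - \frac{66 + \sqrt{38}}{3} = -22 - \frac{\sqrt{38}}{3}$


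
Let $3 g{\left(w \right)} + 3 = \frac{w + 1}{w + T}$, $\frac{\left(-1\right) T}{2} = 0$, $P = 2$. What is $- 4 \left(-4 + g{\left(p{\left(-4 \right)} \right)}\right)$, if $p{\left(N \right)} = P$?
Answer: $18$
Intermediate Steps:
$T = 0$ ($T = \left(-2\right) 0 = 0$)
$p{\left(N \right)} = 2$
$g{\left(w \right)} = -1 + \frac{1 + w}{3 w}$ ($g{\left(w \right)} = -1 + \frac{\left(w + 1\right) \frac{1}{w + 0}}{3} = -1 + \frac{\left(1 + w\right) \frac{1}{w}}{3} = -1 + \frac{\frac{1}{w} \left(1 + w\right)}{3} = -1 + \frac{1 + w}{3 w}$)
$- 4 \left(-4 + g{\left(p{\left(-4 \right)} \right)}\right) = - 4 \left(-4 + \frac{1 - 4}{3 \cdot 2}\right) = - 4 \left(-4 + \frac{1}{3} \cdot \frac{1}{2} \left(1 - 4\right)\right) = - 4 \left(-4 + \frac{1}{3} \cdot \frac{1}{2} \left(-3\right)\right) = - 4 \left(-4 - \frac{1}{2}\right) = \left(-4\right) \left(- \frac{9}{2}\right) = 18$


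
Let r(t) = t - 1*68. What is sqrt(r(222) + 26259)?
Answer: sqrt(26413) ≈ 162.52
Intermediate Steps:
r(t) = -68 + t (r(t) = t - 68 = -68 + t)
sqrt(r(222) + 26259) = sqrt((-68 + 222) + 26259) = sqrt(154 + 26259) = sqrt(26413)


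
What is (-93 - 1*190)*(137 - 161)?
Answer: 6792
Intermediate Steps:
(-93 - 1*190)*(137 - 161) = (-93 - 190)*(-24) = -283*(-24) = 6792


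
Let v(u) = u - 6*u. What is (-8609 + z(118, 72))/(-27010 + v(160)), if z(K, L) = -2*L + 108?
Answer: 1729/5562 ≈ 0.31086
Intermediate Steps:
v(u) = -5*u
z(K, L) = 108 - 2*L
(-8609 + z(118, 72))/(-27010 + v(160)) = (-8609 + (108 - 2*72))/(-27010 - 5*160) = (-8609 + (108 - 144))/(-27010 - 800) = (-8609 - 36)/(-27810) = -8645*(-1/27810) = 1729/5562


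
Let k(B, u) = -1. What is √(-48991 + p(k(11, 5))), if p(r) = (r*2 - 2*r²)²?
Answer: 5*I*√1959 ≈ 221.3*I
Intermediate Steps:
p(r) = (-2*r² + 2*r)² (p(r) = (2*r - 2*r²)² = (-2*r² + 2*r)²)
√(-48991 + p(k(11, 5))) = √(-48991 + 4*(-1)²*(-1 - 1)²) = √(-48991 + 4*1*(-2)²) = √(-48991 + 4*1*4) = √(-48991 + 16) = √(-48975) = 5*I*√1959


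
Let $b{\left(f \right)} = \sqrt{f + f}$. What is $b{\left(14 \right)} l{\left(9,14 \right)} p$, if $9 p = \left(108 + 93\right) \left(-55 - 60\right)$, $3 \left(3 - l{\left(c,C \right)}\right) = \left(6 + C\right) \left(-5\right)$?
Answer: $- \frac{1679690 \sqrt{7}}{9} \approx -4.9378 \cdot 10^{5}$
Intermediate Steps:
$l{\left(c,C \right)} = 13 + \frac{5 C}{3}$ ($l{\left(c,C \right)} = 3 - \frac{\left(6 + C\right) \left(-5\right)}{3} = 3 - \frac{-30 - 5 C}{3} = 3 + \left(10 + \frac{5 C}{3}\right) = 13 + \frac{5 C}{3}$)
$p = - \frac{7705}{3}$ ($p = \frac{\left(108 + 93\right) \left(-55 - 60\right)}{9} = \frac{201 \left(-115\right)}{9} = \frac{1}{9} \left(-23115\right) = - \frac{7705}{3} \approx -2568.3$)
$b{\left(f \right)} = \sqrt{2} \sqrt{f}$ ($b{\left(f \right)} = \sqrt{2 f} = \sqrt{2} \sqrt{f}$)
$b{\left(14 \right)} l{\left(9,14 \right)} p = \sqrt{2} \sqrt{14} \left(13 + \frac{5}{3} \cdot 14\right) \left(- \frac{7705}{3}\right) = 2 \sqrt{7} \left(13 + \frac{70}{3}\right) \left(- \frac{7705}{3}\right) = 2 \sqrt{7} \cdot \frac{109}{3} \left(- \frac{7705}{3}\right) = \frac{218 \sqrt{7}}{3} \left(- \frac{7705}{3}\right) = - \frac{1679690 \sqrt{7}}{9}$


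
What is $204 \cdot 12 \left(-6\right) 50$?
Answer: $-734400$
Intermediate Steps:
$204 \cdot 12 \left(-6\right) 50 = 204 \left(-72\right) 50 = \left(-14688\right) 50 = -734400$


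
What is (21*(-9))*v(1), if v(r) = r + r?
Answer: -378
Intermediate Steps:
v(r) = 2*r
(21*(-9))*v(1) = (21*(-9))*(2*1) = -189*2 = -378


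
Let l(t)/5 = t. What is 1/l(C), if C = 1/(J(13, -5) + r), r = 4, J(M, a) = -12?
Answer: -8/5 ≈ -1.6000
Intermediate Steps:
C = -⅛ (C = 1/(-12 + 4) = 1/(-8) = -⅛ ≈ -0.12500)
l(t) = 5*t
1/l(C) = 1/(5*(-⅛)) = 1/(-5/8) = -8/5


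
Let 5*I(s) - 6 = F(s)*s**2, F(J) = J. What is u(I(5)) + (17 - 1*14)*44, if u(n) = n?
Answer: 791/5 ≈ 158.20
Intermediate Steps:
I(s) = 6/5 + s**3/5 (I(s) = 6/5 + (s*s**2)/5 = 6/5 + s**3/5)
u(I(5)) + (17 - 1*14)*44 = (6/5 + (1/5)*5**3) + (17 - 1*14)*44 = (6/5 + (1/5)*125) + (17 - 14)*44 = (6/5 + 25) + 3*44 = 131/5 + 132 = 791/5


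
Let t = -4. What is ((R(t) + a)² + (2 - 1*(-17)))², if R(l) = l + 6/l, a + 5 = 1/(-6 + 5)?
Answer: 366025/16 ≈ 22877.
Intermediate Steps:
a = -6 (a = -5 + 1/(-6 + 5) = -5 + 1/(-1) = -5 - 1 = -6)
((R(t) + a)² + (2 - 1*(-17)))² = (((-4 + 6/(-4)) - 6)² + (2 - 1*(-17)))² = (((-4 + 6*(-¼)) - 6)² + (2 + 17))² = (((-4 - 3/2) - 6)² + 19)² = ((-11/2 - 6)² + 19)² = ((-23/2)² + 19)² = (529/4 + 19)² = (605/4)² = 366025/16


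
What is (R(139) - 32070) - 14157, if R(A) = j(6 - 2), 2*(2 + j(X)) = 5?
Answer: -92453/2 ≈ -46227.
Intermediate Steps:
j(X) = ½ (j(X) = -2 + (½)*5 = -2 + 5/2 = ½)
R(A) = ½
(R(139) - 32070) - 14157 = (½ - 32070) - 14157 = -64139/2 - 14157 = -92453/2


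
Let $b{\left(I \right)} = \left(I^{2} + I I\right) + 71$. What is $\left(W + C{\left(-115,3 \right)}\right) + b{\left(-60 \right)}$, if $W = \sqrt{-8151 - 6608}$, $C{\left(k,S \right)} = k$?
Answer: $7156 + i \sqrt{14759} \approx 7156.0 + 121.49 i$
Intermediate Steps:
$b{\left(I \right)} = 71 + 2 I^{2}$ ($b{\left(I \right)} = \left(I^{2} + I^{2}\right) + 71 = 2 I^{2} + 71 = 71 + 2 I^{2}$)
$W = i \sqrt{14759}$ ($W = \sqrt{-14759} = i \sqrt{14759} \approx 121.49 i$)
$\left(W + C{\left(-115,3 \right)}\right) + b{\left(-60 \right)} = \left(i \sqrt{14759} - 115\right) + \left(71 + 2 \left(-60\right)^{2}\right) = \left(-115 + i \sqrt{14759}\right) + \left(71 + 2 \cdot 3600\right) = \left(-115 + i \sqrt{14759}\right) + \left(71 + 7200\right) = \left(-115 + i \sqrt{14759}\right) + 7271 = 7156 + i \sqrt{14759}$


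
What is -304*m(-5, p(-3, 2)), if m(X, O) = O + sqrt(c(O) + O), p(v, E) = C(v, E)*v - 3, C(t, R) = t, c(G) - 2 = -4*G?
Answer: -1824 - 1216*I ≈ -1824.0 - 1216.0*I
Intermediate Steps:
c(G) = 2 - 4*G
p(v, E) = -3 + v**2 (p(v, E) = v*v - 3 = v**2 - 3 = -3 + v**2)
m(X, O) = O + sqrt(2 - 3*O) (m(X, O) = O + sqrt((2 - 4*O) + O) = O + sqrt(2 - 3*O))
-304*m(-5, p(-3, 2)) = -304*((-3 + (-3)**2) + sqrt(2 - 3*(-3 + (-3)**2))) = -304*((-3 + 9) + sqrt(2 - 3*(-3 + 9))) = -304*(6 + sqrt(2 - 3*6)) = -304*(6 + sqrt(2 - 18)) = -304*(6 + sqrt(-16)) = -304*(6 + 4*I) = -1824 - 1216*I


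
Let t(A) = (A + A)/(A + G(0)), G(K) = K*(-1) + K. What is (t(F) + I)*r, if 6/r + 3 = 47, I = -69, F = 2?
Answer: -201/22 ≈ -9.1364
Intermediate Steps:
r = 3/22 (r = 6/(-3 + 47) = 6/44 = 6*(1/44) = 3/22 ≈ 0.13636)
G(K) = 0 (G(K) = -K + K = 0)
t(A) = 2 (t(A) = (A + A)/(A + 0) = (2*A)/A = 2)
(t(F) + I)*r = (2 - 69)*(3/22) = -67*3/22 = -201/22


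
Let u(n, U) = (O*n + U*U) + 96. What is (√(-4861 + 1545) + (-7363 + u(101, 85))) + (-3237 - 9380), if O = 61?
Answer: -6498 + 2*I*√829 ≈ -6498.0 + 57.585*I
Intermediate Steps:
u(n, U) = 96 + U² + 61*n (u(n, U) = (61*n + U*U) + 96 = (61*n + U²) + 96 = (U² + 61*n) + 96 = 96 + U² + 61*n)
(√(-4861 + 1545) + (-7363 + u(101, 85))) + (-3237 - 9380) = (√(-4861 + 1545) + (-7363 + (96 + 85² + 61*101))) + (-3237 - 9380) = (√(-3316) + (-7363 + (96 + 7225 + 6161))) - 12617 = (2*I*√829 + (-7363 + 13482)) - 12617 = (2*I*√829 + 6119) - 12617 = (6119 + 2*I*√829) - 12617 = -6498 + 2*I*√829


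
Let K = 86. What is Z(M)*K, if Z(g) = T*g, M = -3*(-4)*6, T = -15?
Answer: -92880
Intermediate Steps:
M = 72 (M = 12*6 = 72)
Z(g) = -15*g
Z(M)*K = -15*72*86 = -1080*86 = -92880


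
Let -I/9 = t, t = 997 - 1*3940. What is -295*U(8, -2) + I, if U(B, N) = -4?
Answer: 27667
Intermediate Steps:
t = -2943 (t = 997 - 3940 = -2943)
I = 26487 (I = -9*(-2943) = 26487)
-295*U(8, -2) + I = -295*(-4) + 26487 = 1180 + 26487 = 27667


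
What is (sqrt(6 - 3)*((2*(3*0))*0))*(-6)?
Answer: 0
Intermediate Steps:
(sqrt(6 - 3)*((2*(3*0))*0))*(-6) = (sqrt(3)*((2*0)*0))*(-6) = (sqrt(3)*(0*0))*(-6) = (sqrt(3)*0)*(-6) = 0*(-6) = 0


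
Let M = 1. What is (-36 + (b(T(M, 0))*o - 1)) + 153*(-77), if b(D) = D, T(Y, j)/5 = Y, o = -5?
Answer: -11843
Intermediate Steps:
T(Y, j) = 5*Y
(-36 + (b(T(M, 0))*o - 1)) + 153*(-77) = (-36 + ((5*1)*(-5) - 1)) + 153*(-77) = (-36 + (5*(-5) - 1)) - 11781 = (-36 + (-25 - 1)) - 11781 = (-36 - 26) - 11781 = -62 - 11781 = -11843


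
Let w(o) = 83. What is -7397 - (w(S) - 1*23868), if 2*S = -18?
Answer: 16388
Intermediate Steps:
S = -9 (S = (1/2)*(-18) = -9)
-7397 - (w(S) - 1*23868) = -7397 - (83 - 1*23868) = -7397 - (83 - 23868) = -7397 - 1*(-23785) = -7397 + 23785 = 16388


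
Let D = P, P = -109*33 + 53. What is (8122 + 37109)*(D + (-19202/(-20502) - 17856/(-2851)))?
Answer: -1558435848459049/9741867 ≈ -1.5997e+8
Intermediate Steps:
P = -3544 (P = -3597 + 53 = -3544)
D = -3544
(8122 + 37109)*(D + (-19202/(-20502) - 17856/(-2851))) = (8122 + 37109)*(-3544 + (-19202/(-20502) - 17856/(-2851))) = 45231*(-3544 + (-19202*(-1/20502) - 17856*(-1/2851))) = 45231*(-3544 + (9601/10251 + 17856/2851)) = 45231*(-3544 + 210414307/29225601) = 45231*(-103365115637/29225601) = -1558435848459049/9741867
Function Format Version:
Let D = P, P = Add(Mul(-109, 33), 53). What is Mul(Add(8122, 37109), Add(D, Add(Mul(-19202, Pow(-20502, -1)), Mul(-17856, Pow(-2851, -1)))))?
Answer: Rational(-1558435848459049, 9741867) ≈ -1.5997e+8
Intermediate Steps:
P = -3544 (P = Add(-3597, 53) = -3544)
D = -3544
Mul(Add(8122, 37109), Add(D, Add(Mul(-19202, Pow(-20502, -1)), Mul(-17856, Pow(-2851, -1))))) = Mul(Add(8122, 37109), Add(-3544, Add(Mul(-19202, Pow(-20502, -1)), Mul(-17856, Pow(-2851, -1))))) = Mul(45231, Add(-3544, Add(Mul(-19202, Rational(-1, 20502)), Mul(-17856, Rational(-1, 2851))))) = Mul(45231, Add(-3544, Add(Rational(9601, 10251), Rational(17856, 2851)))) = Mul(45231, Add(-3544, Rational(210414307, 29225601))) = Mul(45231, Rational(-103365115637, 29225601)) = Rational(-1558435848459049, 9741867)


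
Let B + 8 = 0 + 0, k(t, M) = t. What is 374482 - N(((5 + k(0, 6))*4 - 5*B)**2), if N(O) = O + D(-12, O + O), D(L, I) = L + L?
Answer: 370906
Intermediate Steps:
D(L, I) = 2*L
B = -8 (B = -8 + (0 + 0) = -8 + 0 = -8)
N(O) = -24 + O (N(O) = O + 2*(-12) = O - 24 = -24 + O)
374482 - N(((5 + k(0, 6))*4 - 5*B)**2) = 374482 - (-24 + ((5 + 0)*4 - 5*(-8))**2) = 374482 - (-24 + (5*4 + 40)**2) = 374482 - (-24 + (20 + 40)**2) = 374482 - (-24 + 60**2) = 374482 - (-24 + 3600) = 374482 - 1*3576 = 374482 - 3576 = 370906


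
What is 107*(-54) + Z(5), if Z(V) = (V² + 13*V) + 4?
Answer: -5684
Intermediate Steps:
Z(V) = 4 + V² + 13*V
107*(-54) + Z(5) = 107*(-54) + (4 + 5² + 13*5) = -5778 + (4 + 25 + 65) = -5778 + 94 = -5684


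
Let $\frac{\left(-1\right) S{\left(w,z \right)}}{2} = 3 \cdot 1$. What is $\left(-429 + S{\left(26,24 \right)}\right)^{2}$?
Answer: $189225$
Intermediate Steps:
$S{\left(w,z \right)} = -6$ ($S{\left(w,z \right)} = - 2 \cdot 3 \cdot 1 = \left(-2\right) 3 = -6$)
$\left(-429 + S{\left(26,24 \right)}\right)^{2} = \left(-429 - 6\right)^{2} = \left(-435\right)^{2} = 189225$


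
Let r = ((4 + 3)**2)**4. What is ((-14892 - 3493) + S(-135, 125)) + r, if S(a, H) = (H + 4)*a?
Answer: 5729001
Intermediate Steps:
S(a, H) = a*(4 + H) (S(a, H) = (4 + H)*a = a*(4 + H))
r = 5764801 (r = (7**2)**4 = 49**4 = 5764801)
((-14892 - 3493) + S(-135, 125)) + r = ((-14892 - 3493) - 135*(4 + 125)) + 5764801 = (-18385 - 135*129) + 5764801 = (-18385 - 17415) + 5764801 = -35800 + 5764801 = 5729001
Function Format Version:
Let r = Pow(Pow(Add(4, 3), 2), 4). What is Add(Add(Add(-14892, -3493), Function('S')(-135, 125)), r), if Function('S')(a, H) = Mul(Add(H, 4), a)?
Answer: 5729001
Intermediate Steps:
Function('S')(a, H) = Mul(a, Add(4, H)) (Function('S')(a, H) = Mul(Add(4, H), a) = Mul(a, Add(4, H)))
r = 5764801 (r = Pow(Pow(7, 2), 4) = Pow(49, 4) = 5764801)
Add(Add(Add(-14892, -3493), Function('S')(-135, 125)), r) = Add(Add(Add(-14892, -3493), Mul(-135, Add(4, 125))), 5764801) = Add(Add(-18385, Mul(-135, 129)), 5764801) = Add(Add(-18385, -17415), 5764801) = Add(-35800, 5764801) = 5729001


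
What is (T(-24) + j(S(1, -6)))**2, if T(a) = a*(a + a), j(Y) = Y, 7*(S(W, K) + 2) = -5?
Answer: 64722025/49 ≈ 1.3209e+6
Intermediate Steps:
S(W, K) = -19/7 (S(W, K) = -2 + (1/7)*(-5) = -2 - 5/7 = -19/7)
T(a) = 2*a**2 (T(a) = a*(2*a) = 2*a**2)
(T(-24) + j(S(1, -6)))**2 = (2*(-24)**2 - 19/7)**2 = (2*576 - 19/7)**2 = (1152 - 19/7)**2 = (8045/7)**2 = 64722025/49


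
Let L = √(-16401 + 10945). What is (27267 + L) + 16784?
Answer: 44051 + 4*I*√341 ≈ 44051.0 + 73.865*I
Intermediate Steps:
L = 4*I*√341 (L = √(-5456) = 4*I*√341 ≈ 73.865*I)
(27267 + L) + 16784 = (27267 + 4*I*√341) + 16784 = 44051 + 4*I*√341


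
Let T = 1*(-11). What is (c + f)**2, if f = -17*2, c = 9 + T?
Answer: 1296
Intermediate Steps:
T = -11
c = -2 (c = 9 - 11 = -2)
f = -34
(c + f)**2 = (-2 - 34)**2 = (-36)**2 = 1296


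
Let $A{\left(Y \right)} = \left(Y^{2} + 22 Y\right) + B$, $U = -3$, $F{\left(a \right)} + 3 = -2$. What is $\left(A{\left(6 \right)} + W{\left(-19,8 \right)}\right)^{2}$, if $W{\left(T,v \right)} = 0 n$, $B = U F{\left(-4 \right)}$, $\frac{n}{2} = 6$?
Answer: $33489$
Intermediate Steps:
$n = 12$ ($n = 2 \cdot 6 = 12$)
$F{\left(a \right)} = -5$ ($F{\left(a \right)} = -3 - 2 = -5$)
$B = 15$ ($B = \left(-3\right) \left(-5\right) = 15$)
$A{\left(Y \right)} = 15 + Y^{2} + 22 Y$ ($A{\left(Y \right)} = \left(Y^{2} + 22 Y\right) + 15 = 15 + Y^{2} + 22 Y$)
$W{\left(T,v \right)} = 0$ ($W{\left(T,v \right)} = 0 \cdot 12 = 0$)
$\left(A{\left(6 \right)} + W{\left(-19,8 \right)}\right)^{2} = \left(\left(15 + 6^{2} + 22 \cdot 6\right) + 0\right)^{2} = \left(\left(15 + 36 + 132\right) + 0\right)^{2} = \left(183 + 0\right)^{2} = 183^{2} = 33489$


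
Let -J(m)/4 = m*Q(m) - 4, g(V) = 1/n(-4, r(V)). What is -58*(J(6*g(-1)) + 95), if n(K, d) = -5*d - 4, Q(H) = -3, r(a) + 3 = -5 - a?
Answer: -203754/31 ≈ -6572.7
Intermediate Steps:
r(a) = -8 - a (r(a) = -3 + (-5 - a) = -8 - a)
n(K, d) = -4 - 5*d
g(V) = 1/(36 + 5*V) (g(V) = 1/(-4 - 5*(-8 - V)) = 1/(-4 + (40 + 5*V)) = 1/(36 + 5*V))
J(m) = 16 + 12*m (J(m) = -4*(m*(-3) - 4) = -4*(-3*m - 4) = -4*(-4 - 3*m) = 16 + 12*m)
-58*(J(6*g(-1)) + 95) = -58*((16 + 12*(6/(36 + 5*(-1)))) + 95) = -58*((16 + 12*(6/(36 - 5))) + 95) = -58*((16 + 12*(6/31)) + 95) = -58*((16 + 72/31) + 95) = -58*(568/31 + 95) = -58*3513/31 = -203754/31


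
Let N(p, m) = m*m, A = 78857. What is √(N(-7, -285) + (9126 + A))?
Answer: 2*√42302 ≈ 411.35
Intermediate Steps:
N(p, m) = m²
√(N(-7, -285) + (9126 + A)) = √((-285)² + (9126 + 78857)) = √(81225 + 87983) = √169208 = 2*√42302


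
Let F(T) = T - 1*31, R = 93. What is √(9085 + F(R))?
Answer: √9147 ≈ 95.640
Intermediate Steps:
F(T) = -31 + T (F(T) = T - 31 = -31 + T)
√(9085 + F(R)) = √(9085 + (-31 + 93)) = √(9085 + 62) = √9147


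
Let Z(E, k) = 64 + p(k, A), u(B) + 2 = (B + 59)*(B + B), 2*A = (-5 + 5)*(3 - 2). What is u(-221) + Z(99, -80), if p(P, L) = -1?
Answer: 71665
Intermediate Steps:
A = 0 (A = ((-5 + 5)*(3 - 2))/2 = (0*1)/2 = (½)*0 = 0)
u(B) = -2 + 2*B*(59 + B) (u(B) = -2 + (B + 59)*(B + B) = -2 + (59 + B)*(2*B) = -2 + 2*B*(59 + B))
Z(E, k) = 63 (Z(E, k) = 64 - 1 = 63)
u(-221) + Z(99, -80) = (-2 + 2*(-221)² + 118*(-221)) + 63 = (-2 + 2*48841 - 26078) + 63 = (-2 + 97682 - 26078) + 63 = 71602 + 63 = 71665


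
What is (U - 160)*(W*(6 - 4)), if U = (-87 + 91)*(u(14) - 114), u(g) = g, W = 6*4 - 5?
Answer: -21280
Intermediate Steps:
W = 19 (W = 24 - 5 = 19)
U = -400 (U = (-87 + 91)*(14 - 114) = 4*(-100) = -400)
(U - 160)*(W*(6 - 4)) = (-400 - 160)*(19*(6 - 4)) = -10640*2 = -560*38 = -21280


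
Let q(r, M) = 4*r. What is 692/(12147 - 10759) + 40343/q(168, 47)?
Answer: 14115277/233184 ≈ 60.533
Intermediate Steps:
692/(12147 - 10759) + 40343/q(168, 47) = 692/(12147 - 10759) + 40343/((4*168)) = 692/1388 + 40343/672 = 692*(1/1388) + 40343*(1/672) = 173/347 + 40343/672 = 14115277/233184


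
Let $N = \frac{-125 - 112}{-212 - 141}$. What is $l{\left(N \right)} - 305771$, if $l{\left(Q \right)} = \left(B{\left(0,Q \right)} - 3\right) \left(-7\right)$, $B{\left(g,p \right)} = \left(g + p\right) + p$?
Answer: $- \frac{107933068}{353} \approx -3.0576 \cdot 10^{5}$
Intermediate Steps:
$B{\left(g,p \right)} = g + 2 p$
$N = \frac{237}{353}$ ($N = - \frac{237}{-353} = \left(-237\right) \left(- \frac{1}{353}\right) = \frac{237}{353} \approx 0.67139$)
$l{\left(Q \right)} = 21 - 14 Q$ ($l{\left(Q \right)} = \left(\left(0 + 2 Q\right) - 3\right) \left(-7\right) = \left(2 Q - 3\right) \left(-7\right) = \left(-3 + 2 Q\right) \left(-7\right) = 21 - 14 Q$)
$l{\left(N \right)} - 305771 = \left(21 - \frac{3318}{353}\right) - 305771 = \frac{4095}{353} - 305771 = - \frac{107933068}{353}$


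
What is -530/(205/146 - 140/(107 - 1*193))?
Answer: -665468/3807 ≈ -174.80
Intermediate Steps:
-530/(205/146 - 140/(107 - 1*193)) = -530/(205*(1/146) - 140/(107 - 193)) = -530/(205/146 - 140/(-86)) = -530/(205/146 - 140*(-1/86)) = -530/(205/146 + 70/43) = -530/19035/6278 = -530*6278/19035 = -665468/3807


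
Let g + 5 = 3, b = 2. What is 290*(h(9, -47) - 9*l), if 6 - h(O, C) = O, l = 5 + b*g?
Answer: -3480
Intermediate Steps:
g = -2 (g = -5 + 3 = -2)
l = 1 (l = 5 + 2*(-2) = 5 - 4 = 1)
h(O, C) = 6 - O
290*(h(9, -47) - 9*l) = 290*((6 - 1*9) - 9*1) = 290*((6 - 9) - 9) = 290*(-3 - 9) = 290*(-12) = -3480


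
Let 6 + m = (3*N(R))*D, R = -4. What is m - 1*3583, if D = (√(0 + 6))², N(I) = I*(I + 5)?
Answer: -3661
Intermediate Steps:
N(I) = I*(5 + I)
D = 6 (D = (√6)² = 6)
m = -78 (m = -6 + (3*(-4*(5 - 4)))*6 = -6 + (3*(-4*1))*6 = -6 + (3*(-4))*6 = -6 - 12*6 = -6 - 72 = -78)
m - 1*3583 = -78 - 1*3583 = -78 - 3583 = -3661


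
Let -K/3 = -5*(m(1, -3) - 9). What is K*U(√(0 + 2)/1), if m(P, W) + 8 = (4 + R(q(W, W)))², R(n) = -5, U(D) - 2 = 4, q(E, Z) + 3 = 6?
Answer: -1440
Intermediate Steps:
q(E, Z) = 3 (q(E, Z) = -3 + 6 = 3)
U(D) = 6 (U(D) = 2 + 4 = 6)
m(P, W) = -7 (m(P, W) = -8 + (4 - 5)² = -8 + (-1)² = -8 + 1 = -7)
K = -240 (K = -(-15)*(-7 - 9) = -(-15)*(-16) = -3*80 = -240)
K*U(√(0 + 2)/1) = -240*6 = -1440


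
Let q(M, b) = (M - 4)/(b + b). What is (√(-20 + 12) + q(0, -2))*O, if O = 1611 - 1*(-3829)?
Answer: 5440 + 10880*I*√2 ≈ 5440.0 + 15387.0*I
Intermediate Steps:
q(M, b) = (-4 + M)/(2*b) (q(M, b) = (-4 + M)/((2*b)) = (-4 + M)*(1/(2*b)) = (-4 + M)/(2*b))
O = 5440 (O = 1611 + 3829 = 5440)
(√(-20 + 12) + q(0, -2))*O = (√(-20 + 12) + (½)*(-4 + 0)/(-2))*5440 = (√(-8) + (½)*(-½)*(-4))*5440 = (2*I*√2 + 1)*5440 = (1 + 2*I*√2)*5440 = 5440 + 10880*I*√2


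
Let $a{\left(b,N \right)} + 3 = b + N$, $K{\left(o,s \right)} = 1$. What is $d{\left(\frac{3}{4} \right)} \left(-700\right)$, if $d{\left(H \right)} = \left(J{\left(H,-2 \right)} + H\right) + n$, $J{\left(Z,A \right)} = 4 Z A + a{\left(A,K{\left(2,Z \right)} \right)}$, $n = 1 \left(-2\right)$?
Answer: $7875$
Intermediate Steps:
$n = -2$
$a{\left(b,N \right)} = -3 + N + b$ ($a{\left(b,N \right)} = -3 + \left(b + N\right) = -3 + \left(N + b\right) = -3 + N + b$)
$J{\left(Z,A \right)} = -2 + A + 4 A Z$ ($J{\left(Z,A \right)} = 4 Z A + \left(-3 + 1 + A\right) = 4 A Z + \left(-2 + A\right) = -2 + A + 4 A Z$)
$d{\left(H \right)} = -6 - 7 H$ ($d{\left(H \right)} = \left(\left(-2 - 2 + 4 \left(-2\right) H\right) + H\right) - 2 = \left(\left(-2 - 2 - 8 H\right) + H\right) - 2 = \left(\left(-4 - 8 H\right) + H\right) - 2 = \left(-4 - 7 H\right) - 2 = -6 - 7 H$)
$d{\left(\frac{3}{4} \right)} \left(-700\right) = \left(-6 - 7 \cdot \frac{3}{4}\right) \left(-700\right) = \left(-6 - 7 \cdot 3 \cdot \frac{1}{4}\right) \left(-700\right) = \left(-6 - \frac{21}{4}\right) \left(-700\right) = \left(- \frac{45}{4}\right) \left(-700\right) = 7875$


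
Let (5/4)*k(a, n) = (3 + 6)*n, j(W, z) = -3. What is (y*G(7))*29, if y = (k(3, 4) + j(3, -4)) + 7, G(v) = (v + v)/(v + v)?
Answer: 4756/5 ≈ 951.20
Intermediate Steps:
G(v) = 1 (G(v) = (2*v)/((2*v)) = (2*v)*(1/(2*v)) = 1)
k(a, n) = 36*n/5 (k(a, n) = 4*((3 + 6)*n)/5 = 4*(9*n)/5 = 36*n/5)
y = 164/5 (y = ((36/5)*4 - 3) + 7 = (144/5 - 3) + 7 = 129/5 + 7 = 164/5 ≈ 32.800)
(y*G(7))*29 = ((164/5)*1)*29 = (164/5)*29 = 4756/5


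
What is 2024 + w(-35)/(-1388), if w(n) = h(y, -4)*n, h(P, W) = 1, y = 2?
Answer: 2809347/1388 ≈ 2024.0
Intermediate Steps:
w(n) = n (w(n) = 1*n = n)
2024 + w(-35)/(-1388) = 2024 - 35/(-1388) = 2024 - 35*(-1/1388) = 2024 + 35/1388 = 2809347/1388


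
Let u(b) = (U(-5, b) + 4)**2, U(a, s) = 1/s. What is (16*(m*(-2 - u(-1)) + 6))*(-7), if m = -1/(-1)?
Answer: 560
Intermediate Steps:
m = 1 (m = -1*(-1) = 1)
u(b) = (4 + 1/b)**2 (u(b) = (1/b + 4)**2 = (4 + 1/b)**2)
(16*(m*(-2 - u(-1)) + 6))*(-7) = (16*(1*(-2 - (1 + 4*(-1))**2/(-1)**2) + 6))*(-7) = (16*(1*(-2 - (1 - 4)**2) + 6))*(-7) = (16*(1*(-2 - (-3)**2) + 6))*(-7) = (16*(1*(-2 - 9) + 6))*(-7) = (16*(1*(-11) + 6))*(-7) = (16*(-11 + 6))*(-7) = (16*(-5))*(-7) = -80*(-7) = 560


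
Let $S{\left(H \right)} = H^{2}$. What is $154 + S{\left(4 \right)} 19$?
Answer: $458$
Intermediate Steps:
$154 + S{\left(4 \right)} 19 = 154 + 4^{2} \cdot 19 = 154 + 16 \cdot 19 = 154 + 304 = 458$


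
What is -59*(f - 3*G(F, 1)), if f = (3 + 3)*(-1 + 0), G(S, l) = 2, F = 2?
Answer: 708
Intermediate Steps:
f = -6 (f = 6*(-1) = -6)
-59*(f - 3*G(F, 1)) = -59*(-6 - 3*2) = -59*(-6 - 6) = -59*(-12) = -1*(-708) = 708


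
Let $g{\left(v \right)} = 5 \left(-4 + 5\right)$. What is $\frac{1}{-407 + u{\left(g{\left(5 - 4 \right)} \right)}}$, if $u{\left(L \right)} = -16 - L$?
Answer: $- \frac{1}{428} \approx -0.0023364$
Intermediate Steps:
$g{\left(v \right)} = 5$ ($g{\left(v \right)} = 5 \cdot 1 = 5$)
$\frac{1}{-407 + u{\left(g{\left(5 - 4 \right)} \right)}} = \frac{1}{-407 - 21} = \frac{1}{-428} = - \frac{1}{428}$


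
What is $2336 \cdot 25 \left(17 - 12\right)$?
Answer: $292000$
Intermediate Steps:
$2336 \cdot 25 \left(17 - 12\right) = 2336 \cdot 25 \cdot 5 = 2336 \cdot 125 = 292000$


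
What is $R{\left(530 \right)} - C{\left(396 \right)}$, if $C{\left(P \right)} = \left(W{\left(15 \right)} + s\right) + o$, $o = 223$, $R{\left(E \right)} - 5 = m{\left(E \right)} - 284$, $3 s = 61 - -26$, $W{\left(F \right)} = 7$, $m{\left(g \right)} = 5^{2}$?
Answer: $-513$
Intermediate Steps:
$m{\left(g \right)} = 25$
$s = 29$ ($s = \frac{61 - -26}{3} = \frac{61 + 26}{3} = \frac{1}{3} \cdot 87 = 29$)
$R{\left(E \right)} = -254$ ($R{\left(E \right)} = 5 + \left(25 - 284\right) = 5 - 259 = -254$)
$C{\left(P \right)} = 259$ ($C{\left(P \right)} = \left(7 + 29\right) + 223 = 36 + 223 = 259$)
$R{\left(530 \right)} - C{\left(396 \right)} = -254 - 259 = -513$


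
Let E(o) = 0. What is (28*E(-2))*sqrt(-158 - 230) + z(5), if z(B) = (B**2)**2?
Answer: 625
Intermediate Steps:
z(B) = B**4
(28*E(-2))*sqrt(-158 - 230) + z(5) = (28*0)*sqrt(-158 - 230) + 5**4 = 0*sqrt(-388) + 625 = 0*(2*I*sqrt(97)) + 625 = 0 + 625 = 625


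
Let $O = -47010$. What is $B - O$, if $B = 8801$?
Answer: $55811$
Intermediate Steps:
$B - O = 8801 - -47010 = 8801 + 47010 = 55811$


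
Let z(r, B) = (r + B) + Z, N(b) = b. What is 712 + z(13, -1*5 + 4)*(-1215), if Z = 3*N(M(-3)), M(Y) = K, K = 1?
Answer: -17513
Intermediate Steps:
M(Y) = 1
Z = 3 (Z = 3*1 = 3)
z(r, B) = 3 + B + r (z(r, B) = (r + B) + 3 = (B + r) + 3 = 3 + B + r)
712 + z(13, -1*5 + 4)*(-1215) = 712 + (3 + (-1*5 + 4) + 13)*(-1215) = 712 + (3 + (-5 + 4) + 13)*(-1215) = 712 + (3 - 1 + 13)*(-1215) = 712 + 15*(-1215) = 712 - 18225 = -17513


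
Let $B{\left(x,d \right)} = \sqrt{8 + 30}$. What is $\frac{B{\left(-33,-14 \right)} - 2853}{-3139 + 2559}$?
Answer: $\frac{2853}{580} - \frac{\sqrt{38}}{580} \approx 4.9083$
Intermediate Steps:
$B{\left(x,d \right)} = \sqrt{38}$
$\frac{B{\left(-33,-14 \right)} - 2853}{-3139 + 2559} = \frac{\sqrt{38} - 2853}{-3139 + 2559} = \frac{-2853 + \sqrt{38}}{-580} = \left(-2853 + \sqrt{38}\right) \left(- \frac{1}{580}\right) = \frac{2853}{580} - \frac{\sqrt{38}}{580}$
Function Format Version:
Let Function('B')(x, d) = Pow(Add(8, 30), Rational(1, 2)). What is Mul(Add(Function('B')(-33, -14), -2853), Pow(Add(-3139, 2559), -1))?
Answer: Add(Rational(2853, 580), Mul(Rational(-1, 580), Pow(38, Rational(1, 2)))) ≈ 4.9083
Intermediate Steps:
Function('B')(x, d) = Pow(38, Rational(1, 2))
Mul(Add(Function('B')(-33, -14), -2853), Pow(Add(-3139, 2559), -1)) = Mul(Add(Pow(38, Rational(1, 2)), -2853), Pow(Add(-3139, 2559), -1)) = Mul(Add(-2853, Pow(38, Rational(1, 2))), Pow(-580, -1)) = Mul(Add(-2853, Pow(38, Rational(1, 2))), Rational(-1, 580)) = Add(Rational(2853, 580), Mul(Rational(-1, 580), Pow(38, Rational(1, 2))))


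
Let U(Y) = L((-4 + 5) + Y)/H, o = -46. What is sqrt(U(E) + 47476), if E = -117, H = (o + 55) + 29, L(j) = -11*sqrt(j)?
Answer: sqrt(17138836 - 209*I*sqrt(29))/19 ≈ 217.89 - 0.0071544*I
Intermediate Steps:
H = 38 (H = (-46 + 55) + 29 = 9 + 29 = 38)
U(Y) = -11*sqrt(1 + Y)/38 (U(Y) = -11*sqrt((-4 + 5) + Y)/38 = -11*sqrt(1 + Y)*(1/38) = -11*sqrt(1 + Y)/38)
sqrt(U(E) + 47476) = sqrt(-11*sqrt(1 - 117)/38 + 47476) = sqrt(-11*I*sqrt(29)/19 + 47476) = sqrt(47476 - 11*I*sqrt(29)/19)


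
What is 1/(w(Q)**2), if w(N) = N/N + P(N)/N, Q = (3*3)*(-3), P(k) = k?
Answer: 1/4 ≈ 0.25000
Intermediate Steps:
Q = -27 (Q = 9*(-3) = -27)
w(N) = 2 (w(N) = N/N + N/N = 1 + 1 = 2)
1/(w(Q)**2) = 1/(2**2) = 1/4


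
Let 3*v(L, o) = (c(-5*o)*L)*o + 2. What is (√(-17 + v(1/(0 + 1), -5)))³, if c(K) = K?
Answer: -58*I*√58 ≈ -441.71*I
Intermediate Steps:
v(L, o) = ⅔ - 5*L*o²/3 (v(L, o) = (((-5*o)*L)*o + 2)/3 = ((-5*L*o)*o + 2)/3 = (-5*L*o² + 2)/3 = (2 - 5*L*o²)/3 = ⅔ - 5*L*o²/3)
(√(-17 + v(1/(0 + 1), -5)))³ = (√(-17 + (⅔ - 5/3*(-5)²/(0 + 1))))³ = (√(-17 + (⅔ - 5/3*25/1)))³ = (√(-17 + (⅔ - 5/3*1*25)))³ = (√(-17 + (⅔ - 125/3)))³ = (√(-17 - 41))³ = (√(-58))³ = (I*√58)³ = -58*I*√58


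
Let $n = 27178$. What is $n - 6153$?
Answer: $21025$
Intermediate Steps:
$n - 6153 = 27178 - 6153 = 21025$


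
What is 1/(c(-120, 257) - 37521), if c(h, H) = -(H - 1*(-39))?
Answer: -1/37817 ≈ -2.6443e-5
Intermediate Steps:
c(h, H) = -39 - H (c(h, H) = -(H + 39) = -(39 + H) = -39 - H)
1/(c(-120, 257) - 37521) = 1/((-39 - 1*257) - 37521) = 1/((-39 - 257) - 37521) = 1/(-296 - 37521) = 1/(-37817) = -1/37817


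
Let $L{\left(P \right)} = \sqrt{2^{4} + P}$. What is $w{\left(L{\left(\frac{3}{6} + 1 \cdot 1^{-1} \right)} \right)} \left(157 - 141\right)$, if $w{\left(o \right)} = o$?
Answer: $8 \sqrt{70} \approx 66.933$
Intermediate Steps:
$L{\left(P \right)} = \sqrt{16 + P}$
$w{\left(L{\left(\frac{3}{6} + 1 \cdot 1^{-1} \right)} \right)} \left(157 - 141\right) = \sqrt{16 + \left(\frac{3}{6} + 1 \cdot 1^{-1}\right)} \left(157 - 141\right) = \sqrt{16 + \left(3 \cdot \frac{1}{6} + 1 \cdot 1\right)} 16 = \sqrt{16 + \left(\frac{1}{2} + 1\right)} 16 = \sqrt{16 + \frac{3}{2}} \cdot 16 = \sqrt{\frac{35}{2}} \cdot 16 = \frac{\sqrt{70}}{2} \cdot 16 = 8 \sqrt{70}$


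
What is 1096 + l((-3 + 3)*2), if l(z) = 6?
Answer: 1102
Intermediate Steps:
1096 + l((-3 + 3)*2) = 1096 + 6 = 1102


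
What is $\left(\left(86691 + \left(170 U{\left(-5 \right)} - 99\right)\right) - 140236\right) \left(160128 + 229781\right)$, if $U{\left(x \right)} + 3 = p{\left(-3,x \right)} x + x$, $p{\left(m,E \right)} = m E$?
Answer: $-26417894386$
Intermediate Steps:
$p{\left(m,E \right)} = E m$
$U{\left(x \right)} = -3 + x - 3 x^{2}$ ($U{\left(x \right)} = -3 + \left(x \left(-3\right) x + x\right) = -3 + \left(- 3 x x + x\right) = -3 - \left(- x + 3 x^{2}\right) = -3 + x - 3 x^{2}$)
$\left(\left(86691 + \left(170 U{\left(-5 \right)} - 99\right)\right) - 140236\right) \left(160128 + 229781\right) = \left(\left(86691 + \left(170 \left(-3 - 5 - 3 \left(-5\right)^{2}\right) - 99\right)\right) - 140236\right) \left(160128 + 229781\right) = \left(\left(86691 + \left(170 \left(-3 - 5 - 75\right) - 99\right)\right) - 140236\right) 389909 = \left(\left(86691 + \left(170 \left(-83\right) - 99\right)\right) - 140236\right) 389909 = \left(\left(86691 - 14209\right) - 140236\right) 389909 = \left(72482 - 140236\right) 389909 = \left(-67754\right) 389909 = -26417894386$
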